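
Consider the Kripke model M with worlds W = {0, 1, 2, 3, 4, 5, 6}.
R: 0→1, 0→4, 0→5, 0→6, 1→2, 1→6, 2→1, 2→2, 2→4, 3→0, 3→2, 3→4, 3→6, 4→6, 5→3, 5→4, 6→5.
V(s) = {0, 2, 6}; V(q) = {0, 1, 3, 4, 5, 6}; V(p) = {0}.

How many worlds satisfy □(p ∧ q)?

Let φ = □(p ∧ q). Evaluate φ at each world:
  0 (successors {1, 4, 5, 6}): φ is false.
  1 (successors {2, 6}): φ is false.
  2 (successors {1, 2, 4}): φ is false.
  3 (successors {0, 2, 4, 6}): φ is false.
  4 (successors {6}): φ is false.
  5 (successors {3, 4}): φ is false.
  6 (successors {5}): φ is false.
For instance, at 4:
  At 4: □(p ∧ q) requires p ∧ q at every successor {6}.
    p ∧ q fails at 6, so □(p ∧ q) is false at 4.
Satisfying worlds: none.

0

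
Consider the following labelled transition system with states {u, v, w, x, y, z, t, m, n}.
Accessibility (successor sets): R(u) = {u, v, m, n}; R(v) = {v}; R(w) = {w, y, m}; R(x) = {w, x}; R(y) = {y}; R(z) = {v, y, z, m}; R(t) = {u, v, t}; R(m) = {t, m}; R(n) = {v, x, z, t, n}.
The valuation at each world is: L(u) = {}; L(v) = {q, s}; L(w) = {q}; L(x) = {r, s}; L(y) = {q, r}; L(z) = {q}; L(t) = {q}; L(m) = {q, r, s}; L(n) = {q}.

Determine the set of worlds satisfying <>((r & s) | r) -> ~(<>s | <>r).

Let φ = <>((r & s) | r) -> ~(<>s | <>r). Evaluate φ at each world:
  u (successors {u, v, m, n}): φ is false.
  v (successors {v}): φ is true.
  w (successors {w, y, m}): φ is false.
  x (successors {w, x}): φ is false.
  y (successors {y}): φ is false.
  z (successors {v, y, z, m}): φ is false.
  t (successors {u, v, t}): φ is true.
  m (successors {t, m}): φ is false.
  n (successors {v, x, z, t, n}): φ is false.
For instance, at z:
  At z: <>((r & s) | r) is true, ~(<>s | <>r) is false, so <>((r & s) | r) -> ~(<>s | <>r) is false.
    At z: <>((r & s) | r) requires (r & s) | r at some successor in {v, y, z, m}.
      (r & s) | r holds at y, so <>((r & s) | r) is true at z.
    At z: <>s | <>r is true, so ~(<>s | <>r) is false.
      At z: <>s is true, <>r is true, so <>s | <>r is true.
Satisfying worlds: {v, t}

v, t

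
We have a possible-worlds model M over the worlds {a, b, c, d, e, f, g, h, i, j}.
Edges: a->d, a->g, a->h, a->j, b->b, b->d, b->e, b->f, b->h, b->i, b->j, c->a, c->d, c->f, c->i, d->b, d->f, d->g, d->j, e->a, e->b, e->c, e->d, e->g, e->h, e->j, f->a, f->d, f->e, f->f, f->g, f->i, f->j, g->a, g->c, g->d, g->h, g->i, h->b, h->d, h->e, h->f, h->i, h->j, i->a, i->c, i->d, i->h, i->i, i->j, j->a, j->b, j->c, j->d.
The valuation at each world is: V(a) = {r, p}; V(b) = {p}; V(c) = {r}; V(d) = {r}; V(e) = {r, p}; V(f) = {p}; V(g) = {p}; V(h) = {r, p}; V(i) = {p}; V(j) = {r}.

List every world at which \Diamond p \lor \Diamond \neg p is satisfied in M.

a, b, c, d, e, f, g, h, i, j

Recall that \Diamond ψ holds at a world iff ψ holds at some accessible world.
Let φ = \Diamond p \lor \Diamond \neg p. Evaluate φ at each world:
  a (successors {d, g, h, j}): φ is true.
  b (successors {b, d, e, f, h, i, j}): φ is true.
  c (successors {a, d, f, i}): φ is true.
  d (successors {b, f, g, j}): φ is true.
  e (successors {a, b, c, d, g, h, j}): φ is true.
  f (successors {a, d, e, f, g, i, j}): φ is true.
  g (successors {a, c, d, h, i}): φ is true.
  h (successors {b, d, e, f, i, j}): φ is true.
  i (successors {a, c, d, h, i, j}): φ is true.
  j (successors {a, b, c, d}): φ is true.
For instance, at h:
  At h: \Diamond p is true, \Diamond \neg p is true, so \Diamond p \lor \Diamond \neg p is true.
    At h: \Diamond p requires p at some successor in {b, d, e, f, i, j}.
      p holds at b, so \Diamond p is true at h.
    At h: \Diamond \neg p requires \neg p at some successor in {b, d, e, f, i, j}.
      \neg p holds at d, so \Diamond \neg p is true at h.
Satisfying worlds: {a, b, c, d, e, f, g, h, i, j}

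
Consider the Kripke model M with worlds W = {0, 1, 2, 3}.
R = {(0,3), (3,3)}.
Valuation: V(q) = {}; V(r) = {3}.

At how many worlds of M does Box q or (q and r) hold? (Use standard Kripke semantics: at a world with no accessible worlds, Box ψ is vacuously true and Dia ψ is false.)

Recall that Box ψ holds at a world iff ψ holds at every accessible world, and Dia ψ holds iff ψ holds at some accessible world.
Let φ = Box q or (q and r). Evaluate φ at each world:
  0 (successors {3}): φ is false.
  1 (successors ∅): φ is true.
  2 (successors ∅): φ is true.
  3 (successors {3}): φ is false.
For instance, at 0:
  At 0: Box q is false, q and r is false, so Box q or (q and r) is false.
    At 0: Box q requires q at every successor {3}.
      q fails at 3, so Box q is false at 0.
Satisfying worlds: {1, 2}

2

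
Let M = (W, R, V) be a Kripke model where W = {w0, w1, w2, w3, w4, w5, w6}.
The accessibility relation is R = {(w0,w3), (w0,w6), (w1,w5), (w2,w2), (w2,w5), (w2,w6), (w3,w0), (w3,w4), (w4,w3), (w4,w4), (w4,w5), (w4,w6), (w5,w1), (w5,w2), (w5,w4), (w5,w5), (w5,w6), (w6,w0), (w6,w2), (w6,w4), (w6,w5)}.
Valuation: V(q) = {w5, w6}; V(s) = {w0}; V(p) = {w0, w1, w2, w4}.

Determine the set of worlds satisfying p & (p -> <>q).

w0, w1, w2, w4

Let φ = p & (p -> <>q). Evaluate φ at each world:
  w0 (successors {w3, w6}): φ is true.
  w1 (successors {w5}): φ is true.
  w2 (successors {w2, w5, w6}): φ is true.
  w3 (successors {w0, w4}): φ is false.
  w4 (successors {w3, w4, w5, w6}): φ is true.
  w5 (successors {w1, w2, w4, w5, w6}): φ is false.
  w6 (successors {w0, w2, w4, w5}): φ is false.
For instance, at w4:
  At w4: p is true, p -> <>q is true, so p & (p -> <>q) is true.
    At w4: p is true, <>q is true, so p -> <>q is true.
      At w4: <>q requires q at some successor in {w3, w4, w5, w6}.
        q holds at w5, so <>q is true at w4.
Satisfying worlds: {w0, w1, w2, w4}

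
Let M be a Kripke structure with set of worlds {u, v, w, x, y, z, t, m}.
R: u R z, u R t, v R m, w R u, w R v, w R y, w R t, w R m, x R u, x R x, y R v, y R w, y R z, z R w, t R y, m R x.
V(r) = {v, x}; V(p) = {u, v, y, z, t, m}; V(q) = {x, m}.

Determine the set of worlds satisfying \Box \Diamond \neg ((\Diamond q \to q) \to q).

x, z, t, m

Recall that \Box ψ holds at a world iff ψ holds at every accessible world, and \Diamond ψ holds iff ψ holds at some accessible world.
Let φ = \Box \Diamond \neg ((\Diamond q \to q) \to q). Evaluate φ at each world:
  u (successors {z, t}): φ is false.
  v (successors {m}): φ is false.
  w (successors {u, v, y, t, m}): φ is false.
  x (successors {u, x}): φ is true.
  y (successors {v, w, z}): φ is false.
  z (successors {w}): φ is true.
  t (successors {y}): φ is true.
  m (successors {x}): φ is true.
For instance, at w:
  At w: \Box \Diamond \neg ((\Diamond q \to q) \to q) requires \Diamond \neg ((\Diamond q \to q) \to q) at every successor {u, v, y, t, m}.
    \Diamond \neg ((\Diamond q \to q) \to q) fails at v, so \Box \Diamond \neg ((\Diamond q \to q) \to q) is false at w.
      At v: \Diamond \neg ((\Diamond q \to q) \to q) requires \neg ((\Diamond q \to q) \to q) at some successor in {m}.
        At m: \neg ((\Diamond q \to q) \to q) is false.
      So \Diamond \neg ((\Diamond q \to q) \to q) is false at v.
Satisfying worlds: {x, z, t, m}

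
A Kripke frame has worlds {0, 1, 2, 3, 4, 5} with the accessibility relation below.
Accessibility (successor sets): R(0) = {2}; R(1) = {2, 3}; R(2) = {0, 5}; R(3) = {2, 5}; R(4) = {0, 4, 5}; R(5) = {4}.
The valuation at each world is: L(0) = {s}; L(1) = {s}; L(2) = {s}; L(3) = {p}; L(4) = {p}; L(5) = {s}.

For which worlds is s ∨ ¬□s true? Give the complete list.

Let φ = s ∨ ¬□s. Evaluate φ at each world:
  0 (successors {2}): φ is true.
  1 (successors {2, 3}): φ is true.
  2 (successors {0, 5}): φ is true.
  3 (successors {2, 5}): φ is false.
  4 (successors {0, 4, 5}): φ is true.
  5 (successors {4}): φ is true.
For instance, at 3:
  At 3: s is false, ¬□s is false, so s ∨ ¬□s is false.
    At 3: □s is true, so ¬□s is false.
      At 3: □s requires s at every successor {2, 5}.
        At 2: s is true.
        At 5: s is true.
      So □s is true at 3.
Satisfying worlds: {0, 1, 2, 4, 5}

0, 1, 2, 4, 5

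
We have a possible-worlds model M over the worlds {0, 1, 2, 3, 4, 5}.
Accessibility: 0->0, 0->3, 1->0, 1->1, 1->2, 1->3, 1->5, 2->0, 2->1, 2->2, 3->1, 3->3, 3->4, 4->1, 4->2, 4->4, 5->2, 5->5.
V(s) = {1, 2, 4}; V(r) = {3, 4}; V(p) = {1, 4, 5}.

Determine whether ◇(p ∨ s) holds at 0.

Recall that ◇ψ holds at a world iff ψ holds at some accessible world.
At 0: ◇(p ∨ s) requires p ∨ s at some successor in {0, 3}.
  At 0: p ∨ s is false.
  At 3: p ∨ s is false.
So ◇(p ∨ s) is false at 0.

No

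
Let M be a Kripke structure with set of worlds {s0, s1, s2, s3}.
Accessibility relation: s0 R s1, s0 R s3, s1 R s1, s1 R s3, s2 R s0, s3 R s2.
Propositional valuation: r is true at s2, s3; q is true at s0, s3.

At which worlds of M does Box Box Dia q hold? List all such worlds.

Recall that Box ψ holds at a world iff ψ holds at every accessible world, and Dia ψ holds iff ψ holds at some accessible world.
Let φ = Box Box Dia q. Evaluate φ at each world:
  s0 (successors {s1, s3}): φ is false.
  s1 (successors {s1, s3}): φ is false.
  s2 (successors {s0}): φ is false.
  s3 (successors {s2}): φ is true.
For instance, at s3:
  At s3: Box Box Dia q requires Box Dia q at every successor {s2}.
      At s2: Box Dia q requires Dia q at every successor {s0}.
        At s0: Dia q is true.
      So Box Dia q is true at s2.
  So Box Box Dia q is true at s3.
Satisfying worlds: {s3}

s3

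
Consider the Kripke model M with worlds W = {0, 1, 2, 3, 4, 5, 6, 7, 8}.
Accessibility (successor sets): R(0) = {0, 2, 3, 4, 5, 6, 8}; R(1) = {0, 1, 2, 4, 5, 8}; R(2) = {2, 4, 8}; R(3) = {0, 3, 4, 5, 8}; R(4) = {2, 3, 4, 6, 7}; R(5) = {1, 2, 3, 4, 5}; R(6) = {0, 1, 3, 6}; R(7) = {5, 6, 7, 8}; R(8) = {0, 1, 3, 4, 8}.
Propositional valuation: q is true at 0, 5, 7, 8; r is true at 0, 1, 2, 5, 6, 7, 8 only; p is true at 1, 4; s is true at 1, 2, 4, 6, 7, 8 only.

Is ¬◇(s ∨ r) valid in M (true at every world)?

No

Let φ = ¬◇(s ∨ r). Evaluate φ at each world:
  0 (successors {0, 2, 3, 4, 5, 6, 8}): φ is false.
  1 (successors {0, 1, 2, 4, 5, 8}): φ is false.
  2 (successors {2, 4, 8}): φ is false.
  3 (successors {0, 3, 4, 5, 8}): φ is false.
  4 (successors {2, 3, 4, 6, 7}): φ is false.
  5 (successors {1, 2, 3, 4, 5}): φ is false.
  6 (successors {0, 1, 3, 6}): φ is false.
  7 (successors {5, 6, 7, 8}): φ is false.
  8 (successors {0, 1, 3, 4, 8}): φ is false.
Detail at 0 (counterexample):
  At 0: ◇(s ∨ r) is true, so ¬◇(s ∨ r) is false.
    At 0: ◇(s ∨ r) requires s ∨ r at some successor in {0, 2, 3, 4, 5, 6, 8}.
      s ∨ r holds at 0, so ◇(s ∨ r) is true at 0.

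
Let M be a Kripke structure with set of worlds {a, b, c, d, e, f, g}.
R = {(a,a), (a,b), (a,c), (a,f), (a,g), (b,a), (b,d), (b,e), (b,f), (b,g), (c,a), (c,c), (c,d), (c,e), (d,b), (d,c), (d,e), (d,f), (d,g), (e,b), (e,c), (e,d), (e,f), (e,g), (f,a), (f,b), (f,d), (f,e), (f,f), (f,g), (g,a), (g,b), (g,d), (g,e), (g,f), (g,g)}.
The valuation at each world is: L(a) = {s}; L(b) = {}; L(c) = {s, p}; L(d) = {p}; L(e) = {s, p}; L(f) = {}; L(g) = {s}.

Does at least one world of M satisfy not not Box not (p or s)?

No

Let φ = not not Box not (p or s). Evaluate φ at each world:
  a (successors {a, b, c, f, g}): φ is false.
  b (successors {a, d, e, f, g}): φ is false.
  c (successors {a, c, d, e}): φ is false.
  d (successors {b, c, e, f, g}): φ is false.
  e (successors {b, c, d, f, g}): φ is false.
  f (successors {a, b, d, e, f, g}): φ is false.
  g (successors {a, b, d, e, f, g}): φ is false.
For instance, at d:
  At d: not Box not (p or s) is true, so not not Box not (p or s) is false.
    At d: Box not (p or s) is false, so not Box not (p or s) is true.
      At d: Box not (p or s) requires not (p or s) at every successor {b, c, e, f, g}.
        not (p or s) fails at c, so Box not (p or s) is false at d.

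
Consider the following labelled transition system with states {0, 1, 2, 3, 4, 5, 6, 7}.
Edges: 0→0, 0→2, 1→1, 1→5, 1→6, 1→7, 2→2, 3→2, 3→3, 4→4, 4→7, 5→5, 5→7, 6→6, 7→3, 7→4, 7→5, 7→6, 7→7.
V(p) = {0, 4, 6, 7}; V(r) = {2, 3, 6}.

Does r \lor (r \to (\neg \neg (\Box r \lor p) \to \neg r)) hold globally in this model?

Yes

Let φ = r \lor (r \to (\neg \neg (\Box r \lor p) \to \neg r)). Evaluate φ at each world:
  0 (successors {0, 2}): φ is true.
  1 (successors {1, 5, 6, 7}): φ is true.
  2 (successors {2}): φ is true.
  3 (successors {2, 3}): φ is true.
  4 (successors {4, 7}): φ is true.
  5 (successors {5, 7}): φ is true.
  6 (successors {6}): φ is true.
  7 (successors {3, 4, 5, 6, 7}): φ is true.
For instance, at 7:
  At 7: r is false, r \to (\neg \neg (\Box r \lor p) \to \neg r) is true, so r \lor (r \to (\neg \neg (\Box r \lor p) \to \neg r)) is true.
    At 7: r is false, \neg \neg (\Box r \lor p) \to \neg r is true, so r \to (\neg \neg (\Box r \lor p) \to \neg r) is true.
      At 7: \neg \neg (\Box r \lor p) is true, \neg r is true, so \neg \neg (\Box r \lor p) \to \neg r is true.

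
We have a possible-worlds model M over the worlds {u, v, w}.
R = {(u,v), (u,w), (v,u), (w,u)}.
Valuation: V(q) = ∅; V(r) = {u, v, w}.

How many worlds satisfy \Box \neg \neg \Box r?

Let φ = \Box \neg \neg \Box r. Evaluate φ at each world:
  u (successors {v, w}): φ is true.
  v (successors {u}): φ is true.
  w (successors {u}): φ is true.
For instance, at v:
  At v: \Box \neg \neg \Box r requires \neg \neg \Box r at every successor {u}.
      At u: \neg \Box r is false, so \neg \neg \Box r is true.
  So \Box \neg \neg \Box r is true at v.
Satisfying worlds: {u, v, w}

3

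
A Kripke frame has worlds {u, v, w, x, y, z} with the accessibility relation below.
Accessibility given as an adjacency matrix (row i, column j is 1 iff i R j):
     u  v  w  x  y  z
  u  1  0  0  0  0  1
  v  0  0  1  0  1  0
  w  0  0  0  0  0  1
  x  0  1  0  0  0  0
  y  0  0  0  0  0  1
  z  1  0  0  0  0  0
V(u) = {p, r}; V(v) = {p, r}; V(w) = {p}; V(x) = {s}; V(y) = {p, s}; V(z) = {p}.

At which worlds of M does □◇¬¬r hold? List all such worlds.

Recall that □ψ holds at a world iff ψ holds at every accessible world, and ◇ψ holds iff ψ holds at some accessible world.
Let φ = □◇¬¬r. Evaluate φ at each world:
  u (successors {u, z}): φ is true.
  v (successors {w, y}): φ is false.
  w (successors {z}): φ is true.
  x (successors {v}): φ is false.
  y (successors {z}): φ is true.
  z (successors {u}): φ is true.
For instance, at w:
  At w: □◇¬¬r requires ◇¬¬r at every successor {z}.
      At z: ◇¬¬r requires ¬¬r at some successor in {u}.
        ¬¬r holds at u, so ◇¬¬r is true at z.
  So □◇¬¬r is true at w.
Satisfying worlds: {u, w, y, z}

u, w, y, z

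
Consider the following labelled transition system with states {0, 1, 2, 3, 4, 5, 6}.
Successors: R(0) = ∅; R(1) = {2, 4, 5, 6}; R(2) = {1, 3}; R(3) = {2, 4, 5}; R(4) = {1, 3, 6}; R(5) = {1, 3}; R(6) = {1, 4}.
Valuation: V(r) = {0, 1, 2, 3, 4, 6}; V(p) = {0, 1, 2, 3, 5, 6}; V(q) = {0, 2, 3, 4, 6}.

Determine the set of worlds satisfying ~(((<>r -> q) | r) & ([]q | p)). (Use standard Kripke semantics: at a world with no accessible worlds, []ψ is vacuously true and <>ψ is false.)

Let φ = ~(((<>r -> q) | r) & ([]q | p)). Evaluate φ at each world:
  0 (successors ∅): φ is false.
  1 (successors {2, 4, 5, 6}): φ is false.
  2 (successors {1, 3}): φ is false.
  3 (successors {2, 4, 5}): φ is false.
  4 (successors {1, 3, 6}): φ is true.
  5 (successors {1, 3}): φ is true.
  6 (successors {1, 4}): φ is false.
For instance, at 6:
  At 6: ((<>r -> q) | r) & ([]q | p) is true, so ~(((<>r -> q) | r) & ([]q | p)) is false.
    At 6: (<>r -> q) | r is true, []q | p is true, so ((<>r -> q) | r) & ([]q | p) is true.
      At 6: <>r -> q is true, r is true, so (<>r -> q) | r is true.
      At 6: []q is false, p is true, so []q | p is true.
Satisfying worlds: {4, 5}

4, 5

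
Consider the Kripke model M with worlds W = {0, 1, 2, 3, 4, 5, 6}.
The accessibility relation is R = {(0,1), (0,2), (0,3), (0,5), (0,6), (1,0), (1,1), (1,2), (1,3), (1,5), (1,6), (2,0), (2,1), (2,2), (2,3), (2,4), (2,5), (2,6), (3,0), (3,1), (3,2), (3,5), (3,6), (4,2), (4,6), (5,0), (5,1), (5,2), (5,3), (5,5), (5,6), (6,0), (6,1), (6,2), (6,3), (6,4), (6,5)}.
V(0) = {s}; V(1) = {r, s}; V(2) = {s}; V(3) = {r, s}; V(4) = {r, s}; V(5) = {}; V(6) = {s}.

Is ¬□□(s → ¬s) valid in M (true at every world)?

Yes

Recall that □ψ holds at a world iff ψ holds at every accessible world, and ◇ψ holds iff ψ holds at some accessible world.
Let φ = ¬□□(s → ¬s). Evaluate φ at each world:
  0 (successors {1, 2, 3, 5, 6}): φ is true.
  1 (successors {0, 1, 2, 3, 5, 6}): φ is true.
  2 (successors {0, 1, 2, 3, 4, 5, 6}): φ is true.
  3 (successors {0, 1, 2, 5, 6}): φ is true.
  4 (successors {2, 6}): φ is true.
  5 (successors {0, 1, 2, 3, 5, 6}): φ is true.
  6 (successors {0, 1, 2, 3, 4, 5}): φ is true.
For instance, at 6:
  At 6: □□(s → ¬s) is false, so ¬□□(s → ¬s) is true.
    At 6: □□(s → ¬s) requires □(s → ¬s) at every successor {0, 1, 2, 3, 4, 5}.
      □(s → ¬s) fails at 0, so □□(s → ¬s) is false at 6.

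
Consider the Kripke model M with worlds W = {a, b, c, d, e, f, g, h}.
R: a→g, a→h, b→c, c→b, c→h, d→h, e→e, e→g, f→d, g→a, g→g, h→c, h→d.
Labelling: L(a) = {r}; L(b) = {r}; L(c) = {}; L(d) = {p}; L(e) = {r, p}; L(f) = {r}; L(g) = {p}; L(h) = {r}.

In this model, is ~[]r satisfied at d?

At d: []r is true, so ~[]r is false.
  At d: []r requires r at every successor {h}.
    At h: r is true.
  So []r is true at d.

No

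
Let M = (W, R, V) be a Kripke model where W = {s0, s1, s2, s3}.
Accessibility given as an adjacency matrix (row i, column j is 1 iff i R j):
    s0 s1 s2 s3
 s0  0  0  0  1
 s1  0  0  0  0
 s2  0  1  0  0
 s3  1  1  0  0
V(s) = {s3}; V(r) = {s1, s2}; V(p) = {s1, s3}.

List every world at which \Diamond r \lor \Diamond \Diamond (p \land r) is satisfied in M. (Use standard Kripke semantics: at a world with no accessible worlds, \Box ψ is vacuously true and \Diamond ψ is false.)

s0, s2, s3

Let φ = \Diamond r \lor \Diamond \Diamond (p \land r). Evaluate φ at each world:
  s0 (successors {s3}): φ is true.
  s1 (successors ∅): φ is false.
  s2 (successors {s1}): φ is true.
  s3 (successors {s0, s1}): φ is true.
For instance, at s3:
  At s3: \Diamond r is true, \Diamond \Diamond (p \land r) is false, so \Diamond r \lor \Diamond \Diamond (p \land r) is true.
    At s3: \Diamond r requires r at some successor in {s0, s1}.
      r holds at s1, so \Diamond r is true at s3.
    At s3: \Diamond \Diamond (p \land r) requires \Diamond (p \land r) at some successor in {s0, s1}.
      At s0: \Diamond (p \land r) is false.
      At s1: \Diamond (p \land r) is false.
    So \Diamond \Diamond (p \land r) is false at s3.
Satisfying worlds: {s0, s2, s3}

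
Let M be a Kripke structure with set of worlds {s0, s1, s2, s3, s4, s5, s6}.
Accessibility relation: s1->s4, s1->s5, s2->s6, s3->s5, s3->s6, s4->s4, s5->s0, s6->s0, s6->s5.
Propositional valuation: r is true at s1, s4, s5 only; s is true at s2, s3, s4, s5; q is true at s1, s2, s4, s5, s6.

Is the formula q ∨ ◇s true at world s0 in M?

No

At s0: q is false, ◇s is false, so q ∨ ◇s is false.
  At s0: no accessible worlds, so ◇s is false.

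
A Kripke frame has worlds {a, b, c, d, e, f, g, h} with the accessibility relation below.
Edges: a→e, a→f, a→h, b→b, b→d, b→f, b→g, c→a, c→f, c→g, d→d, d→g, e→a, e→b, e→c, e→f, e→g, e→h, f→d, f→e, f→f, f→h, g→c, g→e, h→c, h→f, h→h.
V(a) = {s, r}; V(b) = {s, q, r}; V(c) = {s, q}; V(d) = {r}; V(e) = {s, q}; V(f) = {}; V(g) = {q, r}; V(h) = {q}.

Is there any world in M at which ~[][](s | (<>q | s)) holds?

No

Let φ = ~[][](s | (<>q | s)). Evaluate φ at each world:
  a (successors {e, f, h}): φ is false.
  b (successors {b, d, f, g}): φ is false.
  c (successors {a, f, g}): φ is false.
  d (successors {d, g}): φ is false.
  e (successors {a, b, c, f, g, h}): φ is false.
  f (successors {d, e, f, h}): φ is false.
  g (successors {c, e}): φ is false.
  h (successors {c, f, h}): φ is false.
For instance, at a:
  At a: [][](s | (<>q | s)) is true, so ~[][](s | (<>q | s)) is false.
    At a: [][](s | (<>q | s)) requires [](s | (<>q | s)) at every successor {e, f, h}.
      At e: [](s | (<>q | s)) is true.
      At f: [](s | (<>q | s)) is true.
      At h: [](s | (<>q | s)) is true.
    So [][](s | (<>q | s)) is true at a.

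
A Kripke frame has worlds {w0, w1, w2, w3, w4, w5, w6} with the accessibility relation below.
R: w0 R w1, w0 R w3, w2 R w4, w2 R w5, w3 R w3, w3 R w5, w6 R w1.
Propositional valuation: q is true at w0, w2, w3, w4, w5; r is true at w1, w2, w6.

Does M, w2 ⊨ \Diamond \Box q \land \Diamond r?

No

At w2: \Diamond \Box q is true, \Diamond r is false, so \Diamond \Box q \land \Diamond r is false.
  At w2: \Diamond \Box q requires \Box q at some successor in {w4, w5}.
    \Box q holds at w4, so \Diamond \Box q is true at w2.
      At w4: no accessible worlds, so \Box q holds vacuously.
  At w2: \Diamond r requires r at some successor in {w4, w5}.
    At w4: r is false.
    At w5: r is false.
  So \Diamond r is false at w2.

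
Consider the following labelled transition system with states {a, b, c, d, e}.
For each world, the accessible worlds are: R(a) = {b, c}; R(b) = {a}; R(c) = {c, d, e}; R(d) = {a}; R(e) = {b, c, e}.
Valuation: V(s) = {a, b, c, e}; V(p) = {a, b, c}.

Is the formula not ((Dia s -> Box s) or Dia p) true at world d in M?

At d: (Dia s -> Box s) or Dia p is true, so not ((Dia s -> Box s) or Dia p) is false.
  At d: Dia s -> Box s is true, Dia p is true, so (Dia s -> Box s) or Dia p is true.
    At d: Dia s is true, Box s is true, so Dia s -> Box s is true.
      At d: Dia s requires s at some successor in {a}.
        s holds at a, so Dia s is true at d.
      At d: Box s requires s at every successor {a}.
        At a: s is true.
      So Box s is true at d.
    At d: Dia p requires p at some successor in {a}.
      p holds at a, so Dia p is true at d.

No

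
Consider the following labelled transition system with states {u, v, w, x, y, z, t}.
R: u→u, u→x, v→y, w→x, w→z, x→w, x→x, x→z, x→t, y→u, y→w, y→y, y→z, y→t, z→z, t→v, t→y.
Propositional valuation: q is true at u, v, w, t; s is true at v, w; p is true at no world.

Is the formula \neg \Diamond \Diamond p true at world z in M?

Yes

Recall that \Diamond ψ holds at a world iff ψ holds at some accessible world.
At z: \Diamond \Diamond p is false, so \neg \Diamond \Diamond p is true.
  At z: \Diamond \Diamond p requires \Diamond p at some successor in {z}.
    At z: \Diamond p is false.
  So \Diamond \Diamond p is false at z.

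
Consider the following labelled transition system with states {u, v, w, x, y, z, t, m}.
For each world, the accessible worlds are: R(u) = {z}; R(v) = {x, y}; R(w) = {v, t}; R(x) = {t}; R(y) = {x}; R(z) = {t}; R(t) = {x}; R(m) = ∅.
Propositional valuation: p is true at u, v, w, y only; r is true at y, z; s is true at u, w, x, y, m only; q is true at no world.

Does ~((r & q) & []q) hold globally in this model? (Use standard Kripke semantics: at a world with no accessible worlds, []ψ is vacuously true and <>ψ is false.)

Yes

Let φ = ~((r & q) & []q). Evaluate φ at each world:
  u (successors {z}): φ is true.
  v (successors {x, y}): φ is true.
  w (successors {v, t}): φ is true.
  x (successors {t}): φ is true.
  y (successors {x}): φ is true.
  z (successors {t}): φ is true.
  t (successors {x}): φ is true.
  m (successors ∅): φ is true.
For instance, at v:
  At v: (r & q) & []q is false, so ~((r & q) & []q) is true.
    At v: r & q is false, []q is false, so (r & q) & []q is false.
      At v: []q requires q at every successor {x, y}.
        q fails at x, so []q is false at v.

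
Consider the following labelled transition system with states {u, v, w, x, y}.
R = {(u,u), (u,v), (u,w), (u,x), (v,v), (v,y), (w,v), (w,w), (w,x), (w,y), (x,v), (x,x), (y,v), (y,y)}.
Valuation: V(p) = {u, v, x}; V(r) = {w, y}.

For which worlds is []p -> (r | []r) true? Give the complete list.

Let φ = []p -> (r | []r). Evaluate φ at each world:
  u (successors {u, v, w, x}): φ is true.
  v (successors {v, y}): φ is true.
  w (successors {v, w, x, y}): φ is true.
  x (successors {v, x}): φ is false.
  y (successors {v, y}): φ is true.
For instance, at x:
  At x: []p is true, r | []r is false, so []p -> (r | []r) is false.
    At x: []p requires p at every successor {v, x}.
      At v: p is true.
      At x: p is true.
    So []p is true at x.
    At x: r is false, []r is false, so r | []r is false.
      At x: []r requires r at every successor {v, x}.
        r fails at v, so []r is false at x.
Satisfying worlds: {u, v, w, y}

u, v, w, y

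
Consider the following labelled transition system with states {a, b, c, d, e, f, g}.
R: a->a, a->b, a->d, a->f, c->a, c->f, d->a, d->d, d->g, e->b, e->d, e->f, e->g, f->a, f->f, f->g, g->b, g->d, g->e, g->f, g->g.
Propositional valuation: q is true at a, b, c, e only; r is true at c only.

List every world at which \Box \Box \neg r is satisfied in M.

Let φ = \Box \Box \neg r. Evaluate φ at each world:
  a (successors {a, b, d, f}): φ is true.
  b (successors ∅): φ is true.
  c (successors {a, f}): φ is true.
  d (successors {a, d, g}): φ is true.
  e (successors {b, d, f, g}): φ is true.
  f (successors {a, f, g}): φ is true.
  g (successors {b, d, e, f, g}): φ is true.
For instance, at e:
  At e: \Box \Box \neg r requires \Box \neg r at every successor {b, d, f, g}.
    At b: \Box \neg r is true.
    At d: \Box \neg r is true.
    At f: \Box \neg r is true.
    At g: \Box \neg r is true.
  So \Box \Box \neg r is true at e.
Satisfying worlds: {a, b, c, d, e, f, g}

a, b, c, d, e, f, g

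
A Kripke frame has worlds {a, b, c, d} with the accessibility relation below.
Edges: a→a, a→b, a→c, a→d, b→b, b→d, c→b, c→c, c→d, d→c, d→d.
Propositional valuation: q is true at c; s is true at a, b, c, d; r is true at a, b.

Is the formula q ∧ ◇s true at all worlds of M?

No

Let φ = q ∧ ◇s. Evaluate φ at each world:
  a (successors {a, b, c, d}): φ is false.
  b (successors {b, d}): φ is false.
  c (successors {b, c, d}): φ is true.
  d (successors {c, d}): φ is false.
Detail at a (counterexample):
  At a: q is false, ◇s is true, so q ∧ ◇s is false.
    At a: ◇s requires s at some successor in {a, b, c, d}.
      s holds at a, so ◇s is true at a.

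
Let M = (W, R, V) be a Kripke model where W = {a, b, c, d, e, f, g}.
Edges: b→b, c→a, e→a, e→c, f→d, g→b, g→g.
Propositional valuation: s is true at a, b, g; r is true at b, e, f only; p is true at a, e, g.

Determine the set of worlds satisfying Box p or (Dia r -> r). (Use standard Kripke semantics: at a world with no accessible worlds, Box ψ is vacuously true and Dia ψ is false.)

a, b, c, d, e, f

Let φ = Box p or (Dia r -> r). Evaluate φ at each world:
  a (successors ∅): φ is true.
  b (successors {b}): φ is true.
  c (successors {a}): φ is true.
  d (successors ∅): φ is true.
  e (successors {a, c}): φ is true.
  f (successors {d}): φ is true.
  g (successors {b, g}): φ is false.
For instance, at g:
  At g: Box p is false, Dia r -> r is false, so Box p or (Dia r -> r) is false.
    At g: Box p requires p at every successor {b, g}.
      p fails at b, so Box p is false at g.
    At g: Dia r is true, r is false, so Dia r -> r is false.
      At g: Dia r requires r at some successor in {b, g}.
        r holds at b, so Dia r is true at g.
Satisfying worlds: {a, b, c, d, e, f}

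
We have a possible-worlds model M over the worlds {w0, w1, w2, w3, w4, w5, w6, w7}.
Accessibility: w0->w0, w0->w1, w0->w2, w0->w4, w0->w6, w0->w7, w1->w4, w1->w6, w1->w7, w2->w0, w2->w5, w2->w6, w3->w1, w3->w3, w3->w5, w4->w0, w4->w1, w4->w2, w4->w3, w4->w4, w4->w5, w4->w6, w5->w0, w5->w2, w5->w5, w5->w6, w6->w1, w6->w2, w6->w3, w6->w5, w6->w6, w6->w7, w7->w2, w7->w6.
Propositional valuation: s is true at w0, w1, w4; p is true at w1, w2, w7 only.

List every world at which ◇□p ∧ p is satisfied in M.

Recall that □ψ holds at a world iff ψ holds at every accessible world, and ◇ψ holds iff ψ holds at some accessible world.
Let φ = ◇□p ∧ p. Evaluate φ at each world:
  w0 (successors {w0, w1, w2, w4, w6, w7}): φ is false.
  w1 (successors {w4, w6, w7}): φ is false.
  w2 (successors {w0, w5, w6}): φ is false.
  w3 (successors {w1, w3, w5}): φ is false.
  w4 (successors {w0, w1, w2, w3, w4, w5, w6}): φ is false.
  w5 (successors {w0, w2, w5, w6}): φ is false.
  w6 (successors {w1, w2, w3, w5, w6, w7}): φ is false.
  w7 (successors {w2, w6}): φ is false.
For instance, at w6:
  At w6: ◇□p is false, p is false, so ◇□p ∧ p is false.
    At w6: ◇□p requires □p at some successor in {w1, w2, w3, w5, w6, w7}.
      At w1: □p is false.
      At w2: □p is false.
      At w3: □p is false.
      At w5: □p is false.
      At w6: □p is false.
      At w7: □p is false.
    So ◇□p is false at w6.
Satisfying worlds: none.

none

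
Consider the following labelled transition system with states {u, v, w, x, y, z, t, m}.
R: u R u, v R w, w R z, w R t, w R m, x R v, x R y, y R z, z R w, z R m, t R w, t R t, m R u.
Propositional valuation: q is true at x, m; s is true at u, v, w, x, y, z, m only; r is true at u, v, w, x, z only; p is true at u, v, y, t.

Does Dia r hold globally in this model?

Let φ = Dia r. Evaluate φ at each world:
  u (successors {u}): φ is true.
  v (successors {w}): φ is true.
  w (successors {z, t, m}): φ is true.
  x (successors {v, y}): φ is true.
  y (successors {z}): φ is true.
  z (successors {w, m}): φ is true.
  t (successors {w, t}): φ is true.
  m (successors {u}): φ is true.
For instance, at t:
  At t: Dia r requires r at some successor in {w, t}.
    r holds at w, so Dia r is true at t.

Yes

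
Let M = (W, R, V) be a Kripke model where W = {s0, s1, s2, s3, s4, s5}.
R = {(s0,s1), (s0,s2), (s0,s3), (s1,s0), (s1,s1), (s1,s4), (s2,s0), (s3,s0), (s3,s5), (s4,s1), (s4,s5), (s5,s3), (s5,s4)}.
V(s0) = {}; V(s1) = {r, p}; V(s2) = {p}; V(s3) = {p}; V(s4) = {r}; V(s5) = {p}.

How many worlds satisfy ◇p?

Recall that ◇ψ holds at a world iff ψ holds at some accessible world.
Let φ = ◇p. Evaluate φ at each world:
  s0 (successors {s1, s2, s3}): φ is true.
  s1 (successors {s0, s1, s4}): φ is true.
  s2 (successors {s0}): φ is false.
  s3 (successors {s0, s5}): φ is true.
  s4 (successors {s1, s5}): φ is true.
  s5 (successors {s3, s4}): φ is true.
For instance, at s0:
  At s0: ◇p requires p at some successor in {s1, s2, s3}.
    p holds at s1, so ◇p is true at s0.
Satisfying worlds: {s0, s1, s3, s4, s5}

5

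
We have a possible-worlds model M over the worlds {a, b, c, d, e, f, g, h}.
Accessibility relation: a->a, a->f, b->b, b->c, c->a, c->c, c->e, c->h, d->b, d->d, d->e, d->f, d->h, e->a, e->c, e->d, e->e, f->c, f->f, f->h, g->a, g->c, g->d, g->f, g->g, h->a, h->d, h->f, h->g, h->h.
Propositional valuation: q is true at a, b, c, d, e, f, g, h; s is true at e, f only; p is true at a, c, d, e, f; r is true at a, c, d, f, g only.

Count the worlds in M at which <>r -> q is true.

Let φ = <>r -> q. Evaluate φ at each world:
  a (successors {a, f}): φ is true.
  b (successors {b, c}): φ is true.
  c (successors {a, c, e, h}): φ is true.
  d (successors {b, d, e, f, h}): φ is true.
  e (successors {a, c, d, e}): φ is true.
  f (successors {c, f, h}): φ is true.
  g (successors {a, c, d, f, g}): φ is true.
  h (successors {a, d, f, g, h}): φ is true.
For instance, at b:
  At b: <>r is true, q is true, so <>r -> q is true.
    At b: <>r requires r at some successor in {b, c}.
      r holds at c, so <>r is true at b.
Satisfying worlds: {a, b, c, d, e, f, g, h}

8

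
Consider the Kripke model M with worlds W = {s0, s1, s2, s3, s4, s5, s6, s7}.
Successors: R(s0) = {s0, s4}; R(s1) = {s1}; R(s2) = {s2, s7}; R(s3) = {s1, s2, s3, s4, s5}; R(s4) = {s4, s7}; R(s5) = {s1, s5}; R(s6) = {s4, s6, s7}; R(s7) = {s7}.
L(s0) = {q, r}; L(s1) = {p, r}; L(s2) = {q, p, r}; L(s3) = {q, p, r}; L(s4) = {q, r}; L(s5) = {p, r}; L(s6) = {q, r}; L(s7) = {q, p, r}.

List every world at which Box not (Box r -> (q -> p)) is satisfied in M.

Let φ = Box not (Box r -> (q -> p)). Evaluate φ at each world:
  s0 (successors {s0, s4}): φ is true.
  s1 (successors {s1}): φ is false.
  s2 (successors {s2, s7}): φ is false.
  s3 (successors {s1, s2, s3, s4, s5}): φ is false.
  s4 (successors {s4, s7}): φ is false.
  s5 (successors {s1, s5}): φ is false.
  s6 (successors {s4, s6, s7}): φ is false.
  s7 (successors {s7}): φ is false.
For instance, at s3:
  At s3: Box not (Box r -> (q -> p)) requires not (Box r -> (q -> p)) at every successor {s1, s2, s3, s4, s5}.
    not (Box r -> (q -> p)) fails at s1, so Box not (Box r -> (q -> p)) is false at s3.
      At s1: Box r -> (q -> p) is true, so not (Box r -> (q -> p)) is false.
Satisfying worlds: {s0}

s0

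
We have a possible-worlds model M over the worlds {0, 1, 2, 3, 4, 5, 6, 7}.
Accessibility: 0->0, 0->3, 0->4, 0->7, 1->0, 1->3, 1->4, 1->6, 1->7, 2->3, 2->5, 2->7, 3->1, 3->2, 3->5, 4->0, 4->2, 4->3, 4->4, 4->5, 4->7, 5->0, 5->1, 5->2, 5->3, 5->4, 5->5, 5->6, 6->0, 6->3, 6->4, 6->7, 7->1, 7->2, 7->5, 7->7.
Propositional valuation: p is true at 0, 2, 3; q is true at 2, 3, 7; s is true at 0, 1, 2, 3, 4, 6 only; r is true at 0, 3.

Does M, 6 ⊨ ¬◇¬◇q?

Yes

At 6: ◇¬◇q is false, so ¬◇¬◇q is true.
  At 6: ◇¬◇q requires ¬◇q at some successor in {0, 3, 4, 7}.
    At 0: ¬◇q is false.
    At 3: ¬◇q is false.
    At 4: ¬◇q is false.
    At 7: ¬◇q is false.
  So ◇¬◇q is false at 6.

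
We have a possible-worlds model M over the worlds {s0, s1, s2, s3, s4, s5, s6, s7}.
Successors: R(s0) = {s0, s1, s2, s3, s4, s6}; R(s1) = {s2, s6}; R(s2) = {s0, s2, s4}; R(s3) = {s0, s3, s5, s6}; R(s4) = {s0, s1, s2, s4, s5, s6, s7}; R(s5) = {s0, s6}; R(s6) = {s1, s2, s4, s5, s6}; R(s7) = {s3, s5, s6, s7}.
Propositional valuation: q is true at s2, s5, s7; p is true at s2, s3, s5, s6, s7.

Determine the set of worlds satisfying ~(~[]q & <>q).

Recall that []ψ holds at a world iff ψ holds at every accessible world, and <>ψ holds iff ψ holds at some accessible world.
Let φ = ~(~[]q & <>q). Evaluate φ at each world:
  s0 (successors {s0, s1, s2, s3, s4, s6}): φ is false.
  s1 (successors {s2, s6}): φ is false.
  s2 (successors {s0, s2, s4}): φ is false.
  s3 (successors {s0, s3, s5, s6}): φ is false.
  s4 (successors {s0, s1, s2, s4, s5, s6, s7}): φ is false.
  s5 (successors {s0, s6}): φ is true.
  s6 (successors {s1, s2, s4, s5, s6}): φ is false.
  s7 (successors {s3, s5, s6, s7}): φ is false.
For instance, at s2:
  At s2: ~[]q & <>q is true, so ~(~[]q & <>q) is false.
    At s2: ~[]q is true, <>q is true, so ~[]q & <>q is true.
      At s2: []q is false, so ~[]q is true.
      At s2: <>q requires q at some successor in {s0, s2, s4}.
        q holds at s2, so <>q is true at s2.
Satisfying worlds: {s5}

s5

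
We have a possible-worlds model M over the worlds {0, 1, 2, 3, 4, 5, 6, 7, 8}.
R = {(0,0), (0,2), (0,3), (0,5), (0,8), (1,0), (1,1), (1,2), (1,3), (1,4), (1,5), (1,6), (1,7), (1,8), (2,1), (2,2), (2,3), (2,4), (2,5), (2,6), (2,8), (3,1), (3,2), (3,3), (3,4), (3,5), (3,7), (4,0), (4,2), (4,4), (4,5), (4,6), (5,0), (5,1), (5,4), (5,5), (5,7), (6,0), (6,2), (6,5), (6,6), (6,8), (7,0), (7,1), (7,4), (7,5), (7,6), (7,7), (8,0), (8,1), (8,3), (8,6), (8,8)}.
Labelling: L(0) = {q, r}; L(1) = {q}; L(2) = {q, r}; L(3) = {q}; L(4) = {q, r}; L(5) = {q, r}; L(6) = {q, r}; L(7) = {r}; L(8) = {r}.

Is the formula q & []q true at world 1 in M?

No

At 1: q is true, []q is false, so q & []q is false.
  At 1: []q requires q at every successor {0, 1, 2, 3, 4, 5, 6, 7, 8}.
    q fails at 7, so []q is false at 1.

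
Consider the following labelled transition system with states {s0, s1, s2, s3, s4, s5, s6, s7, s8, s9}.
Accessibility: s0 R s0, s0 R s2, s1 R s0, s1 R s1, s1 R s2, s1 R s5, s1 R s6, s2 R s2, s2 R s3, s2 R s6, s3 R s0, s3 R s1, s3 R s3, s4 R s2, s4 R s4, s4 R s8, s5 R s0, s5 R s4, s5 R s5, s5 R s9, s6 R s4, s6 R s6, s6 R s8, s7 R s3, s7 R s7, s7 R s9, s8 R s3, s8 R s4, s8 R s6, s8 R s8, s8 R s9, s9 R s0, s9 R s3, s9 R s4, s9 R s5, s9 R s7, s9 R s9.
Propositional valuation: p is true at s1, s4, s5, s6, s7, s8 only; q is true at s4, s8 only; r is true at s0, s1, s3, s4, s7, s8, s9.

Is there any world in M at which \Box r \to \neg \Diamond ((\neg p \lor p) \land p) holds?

Let φ = \Box r \to \neg \Diamond ((\neg p \lor p) \land p). Evaluate φ at each world:
  s0 (successors {s0, s2}): φ is true.
  s1 (successors {s0, s1, s2, s5, s6}): φ is true.
  s2 (successors {s2, s3, s6}): φ is true.
  s3 (successors {s0, s1, s3}): φ is false.
  s4 (successors {s2, s4, s8}): φ is true.
  s5 (successors {s0, s4, s5, s9}): φ is true.
  s6 (successors {s4, s6, s8}): φ is true.
  s7 (successors {s3, s7, s9}): φ is false.
  s8 (successors {s3, s4, s6, s8, s9}): φ is true.
  s9 (successors {s0, s3, s4, s5, s7, s9}): φ is true.
Detail at s0 (witness):
  At s0: \Box r is false, \neg \Diamond ((\neg p \lor p) \land p) is true, so \Box r \to \neg \Diamond ((\neg p \lor p) \land p) is true.
    At s0: \Box r requires r at every successor {s0, s2}.
      r fails at s2, so \Box r is false at s0.
    At s0: \Diamond ((\neg p \lor p) \land p) is false, so \neg \Diamond ((\neg p \lor p) \land p) is true.
      At s0: \Diamond ((\neg p \lor p) \land p) requires (\neg p \lor p) \land p at some successor in {s0, s2}.
        At s0: (\neg p \lor p) \land p is false.
        At s2: (\neg p \lor p) \land p is false.
      So \Diamond ((\neg p \lor p) \land p) is false at s0.

Yes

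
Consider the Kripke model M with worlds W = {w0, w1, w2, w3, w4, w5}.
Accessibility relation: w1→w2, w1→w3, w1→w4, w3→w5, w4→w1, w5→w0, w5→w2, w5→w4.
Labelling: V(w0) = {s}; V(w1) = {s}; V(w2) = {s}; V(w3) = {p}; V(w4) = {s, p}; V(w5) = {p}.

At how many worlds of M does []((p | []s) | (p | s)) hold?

Recall that []ψ holds at a world iff ψ holds at every accessible world, and <>ψ holds iff ψ holds at some accessible world.
Let φ = []((p | []s) | (p | s)). Evaluate φ at each world:
  w0 (successors ∅): φ is true.
  w1 (successors {w2, w3, w4}): φ is true.
  w2 (successors ∅): φ is true.
  w3 (successors {w5}): φ is true.
  w4 (successors {w1}): φ is true.
  w5 (successors {w0, w2, w4}): φ is true.
For instance, at w3:
  At w3: []((p | []s) | (p | s)) requires (p | []s) | (p | s) at every successor {w5}.
      At w5: p | []s is true, p | s is true, so (p | []s) | (p | s) is true.
  So []((p | []s) | (p | s)) is true at w3.
Satisfying worlds: {w0, w1, w2, w3, w4, w5}

6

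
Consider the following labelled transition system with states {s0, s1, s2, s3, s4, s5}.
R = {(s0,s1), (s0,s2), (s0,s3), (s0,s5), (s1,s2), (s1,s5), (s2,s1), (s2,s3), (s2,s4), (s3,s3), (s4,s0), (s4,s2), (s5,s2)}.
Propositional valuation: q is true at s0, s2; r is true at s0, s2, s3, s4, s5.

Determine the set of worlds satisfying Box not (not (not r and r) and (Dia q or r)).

none

Let φ = Box not (not (not r and r) and (Dia q or r)). Evaluate φ at each world:
  s0 (successors {s1, s2, s3, s5}): φ is false.
  s1 (successors {s2, s5}): φ is false.
  s2 (successors {s1, s3, s4}): φ is false.
  s3 (successors {s3}): φ is false.
  s4 (successors {s0, s2}): φ is false.
  s5 (successors {s2}): φ is false.
For instance, at s0:
  At s0: Box not (not (not r and r) and (Dia q or r)) requires not (not (not r and r) and (Dia q or r)) at every successor {s1, s2, s3, s5}.
    not (not (not r and r) and (Dia q or r)) fails at s1, so Box not (not (not r and r) and (Dia q or r)) is false at s0.
      At s1: not (not r and r) and (Dia q or r) is true, so not (not (not r and r) and (Dia q or r)) is false.
Satisfying worlds: none.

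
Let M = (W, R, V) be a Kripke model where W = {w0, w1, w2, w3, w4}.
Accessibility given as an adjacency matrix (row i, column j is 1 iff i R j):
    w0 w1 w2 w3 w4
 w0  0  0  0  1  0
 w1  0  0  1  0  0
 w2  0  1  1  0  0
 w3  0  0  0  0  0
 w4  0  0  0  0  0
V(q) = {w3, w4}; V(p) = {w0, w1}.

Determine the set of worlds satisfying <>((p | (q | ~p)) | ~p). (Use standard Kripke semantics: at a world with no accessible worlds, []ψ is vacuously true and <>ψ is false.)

Let φ = <>((p | (q | ~p)) | ~p). Evaluate φ at each world:
  w0 (successors {w3}): φ is true.
  w1 (successors {w2}): φ is true.
  w2 (successors {w1, w2}): φ is true.
  w3 (successors ∅): φ is false.
  w4 (successors ∅): φ is false.
For instance, at w2:
  At w2: <>((p | (q | ~p)) | ~p) requires (p | (q | ~p)) | ~p at some successor in {w1, w2}.
    (p | (q | ~p)) | ~p holds at w1, so <>((p | (q | ~p)) | ~p) is true at w2.
Satisfying worlds: {w0, w1, w2}

w0, w1, w2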